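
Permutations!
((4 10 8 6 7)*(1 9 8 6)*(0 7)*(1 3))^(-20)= (10)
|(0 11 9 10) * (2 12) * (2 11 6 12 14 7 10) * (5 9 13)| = 11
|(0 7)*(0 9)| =|(0 7 9)| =3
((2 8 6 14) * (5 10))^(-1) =((2 8 6 14)(5 10))^(-1) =(2 14 6 8)(5 10)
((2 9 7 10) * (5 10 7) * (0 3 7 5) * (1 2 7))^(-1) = ((0 3 1 2 9)(5 10 7))^(-1) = (0 9 2 1 3)(5 7 10)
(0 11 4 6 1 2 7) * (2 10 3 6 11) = (0 2 7)(1 10 3 6)(4 11) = [2, 10, 7, 6, 11, 5, 1, 0, 8, 9, 3, 4]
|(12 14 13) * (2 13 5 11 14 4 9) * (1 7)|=30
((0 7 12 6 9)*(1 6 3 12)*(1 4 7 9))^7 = (0 9)(1 6)(3 12)(4 7)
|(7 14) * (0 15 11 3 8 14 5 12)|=9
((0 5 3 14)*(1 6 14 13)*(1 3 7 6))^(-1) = ((0 5 7 6 14)(3 13))^(-1) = (0 14 6 7 5)(3 13)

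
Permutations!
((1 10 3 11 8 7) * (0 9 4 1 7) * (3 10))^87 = (0 1 8 4 11 9 3)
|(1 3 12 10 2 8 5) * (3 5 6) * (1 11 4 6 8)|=|(1 5 11 4 6 3 12 10 2)|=9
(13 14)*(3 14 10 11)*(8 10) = (3 14 13 8 10 11) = [0, 1, 2, 14, 4, 5, 6, 7, 10, 9, 11, 3, 12, 8, 13]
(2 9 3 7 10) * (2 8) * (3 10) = (2 9 10 8)(3 7) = [0, 1, 9, 7, 4, 5, 6, 3, 2, 10, 8]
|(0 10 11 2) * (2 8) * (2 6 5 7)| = 8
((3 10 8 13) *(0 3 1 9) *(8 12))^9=(0 3 10 12 8 13 1 9)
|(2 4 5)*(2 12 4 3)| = |(2 3)(4 5 12)| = 6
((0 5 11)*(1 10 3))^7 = (0 5 11)(1 10 3)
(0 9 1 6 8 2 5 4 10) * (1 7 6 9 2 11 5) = (0 2 1 9 7 6 8 11 5 4 10) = [2, 9, 1, 3, 10, 4, 8, 6, 11, 7, 0, 5]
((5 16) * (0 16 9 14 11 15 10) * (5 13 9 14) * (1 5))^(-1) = ((0 16 13 9 1 5 14 11 15 10))^(-1) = (0 10 15 11 14 5 1 9 13 16)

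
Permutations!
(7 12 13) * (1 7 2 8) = [0, 7, 8, 3, 4, 5, 6, 12, 1, 9, 10, 11, 13, 2] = (1 7 12 13 2 8)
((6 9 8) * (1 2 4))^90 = (9)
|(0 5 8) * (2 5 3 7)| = 6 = |(0 3 7 2 5 8)|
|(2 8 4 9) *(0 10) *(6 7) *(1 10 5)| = 4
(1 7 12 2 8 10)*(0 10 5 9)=(0 10 1 7 12 2 8 5 9)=[10, 7, 8, 3, 4, 9, 6, 12, 5, 0, 1, 11, 2]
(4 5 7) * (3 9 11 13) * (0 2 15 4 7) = (0 2 15 4 5)(3 9 11 13) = [2, 1, 15, 9, 5, 0, 6, 7, 8, 11, 10, 13, 12, 3, 14, 4]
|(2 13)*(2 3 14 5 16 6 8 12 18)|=10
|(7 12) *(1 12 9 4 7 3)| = 3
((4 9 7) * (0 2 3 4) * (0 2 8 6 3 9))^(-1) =(0 4 3 6 8)(2 7 9)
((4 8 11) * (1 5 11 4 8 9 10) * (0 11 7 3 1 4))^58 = (0 11 8)(1 7)(3 5)(4 9 10)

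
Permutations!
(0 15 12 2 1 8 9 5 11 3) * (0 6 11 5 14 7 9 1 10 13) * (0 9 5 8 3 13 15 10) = [10, 3, 0, 6, 4, 8, 11, 5, 1, 14, 15, 13, 2, 9, 7, 12] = (0 10 15 12 2)(1 3 6 11 13 9 14 7 5 8)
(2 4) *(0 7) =(0 7)(2 4) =[7, 1, 4, 3, 2, 5, 6, 0]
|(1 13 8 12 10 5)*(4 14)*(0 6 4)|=12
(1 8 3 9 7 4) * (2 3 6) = (1 8 6 2 3 9 7 4) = [0, 8, 3, 9, 1, 5, 2, 4, 6, 7]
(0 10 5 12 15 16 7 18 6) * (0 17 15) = (0 10 5 12)(6 17 15 16 7 18) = [10, 1, 2, 3, 4, 12, 17, 18, 8, 9, 5, 11, 0, 13, 14, 16, 7, 15, 6]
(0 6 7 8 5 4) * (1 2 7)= (0 6 1 2 7 8 5 4)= [6, 2, 7, 3, 0, 4, 1, 8, 5]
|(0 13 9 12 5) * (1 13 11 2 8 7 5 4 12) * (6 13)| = |(0 11 2 8 7 5)(1 6 13 9)(4 12)| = 12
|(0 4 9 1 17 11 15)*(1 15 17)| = |(0 4 9 15)(11 17)| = 4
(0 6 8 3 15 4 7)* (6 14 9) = (0 14 9 6 8 3 15 4 7) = [14, 1, 2, 15, 7, 5, 8, 0, 3, 6, 10, 11, 12, 13, 9, 4]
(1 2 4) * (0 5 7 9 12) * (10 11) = (0 5 7 9 12)(1 2 4)(10 11) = [5, 2, 4, 3, 1, 7, 6, 9, 8, 12, 11, 10, 0]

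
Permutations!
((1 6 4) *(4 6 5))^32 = ((6)(1 5 4))^32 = (6)(1 4 5)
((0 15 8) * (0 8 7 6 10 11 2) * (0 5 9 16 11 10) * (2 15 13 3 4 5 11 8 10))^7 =((0 13 3 4 5 9 16 8 10 2 11 15 7 6))^7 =(0 8)(2 3)(4 11)(5 15)(6 16)(7 9)(10 13)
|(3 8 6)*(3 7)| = |(3 8 6 7)| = 4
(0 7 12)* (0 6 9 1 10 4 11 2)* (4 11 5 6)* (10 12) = [7, 12, 0, 3, 5, 6, 9, 10, 8, 1, 11, 2, 4] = (0 7 10 11 2)(1 12 4 5 6 9)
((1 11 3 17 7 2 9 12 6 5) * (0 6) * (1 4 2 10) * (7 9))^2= ((0 6 5 4 2 7 10 1 11 3 17 9 12))^2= (0 5 2 10 11 17 12 6 4 7 1 3 9)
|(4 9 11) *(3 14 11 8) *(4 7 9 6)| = 6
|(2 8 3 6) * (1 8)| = 5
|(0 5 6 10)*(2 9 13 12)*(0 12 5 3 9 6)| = 20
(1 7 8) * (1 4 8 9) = (1 7 9)(4 8) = [0, 7, 2, 3, 8, 5, 6, 9, 4, 1]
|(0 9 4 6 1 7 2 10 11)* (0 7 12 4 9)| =4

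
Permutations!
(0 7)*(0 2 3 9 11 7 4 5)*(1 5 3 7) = (0 4 3 9 11 1 5)(2 7) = [4, 5, 7, 9, 3, 0, 6, 2, 8, 11, 10, 1]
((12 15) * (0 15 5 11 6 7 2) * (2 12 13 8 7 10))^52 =((0 15 13 8 7 12 5 11 6 10 2))^52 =(0 6 12 13 2 11 7 15 10 5 8)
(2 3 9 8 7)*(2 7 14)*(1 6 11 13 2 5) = [0, 6, 3, 9, 4, 1, 11, 7, 14, 8, 10, 13, 12, 2, 5] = (1 6 11 13 2 3 9 8 14 5)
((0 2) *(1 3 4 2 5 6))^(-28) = ((0 5 6 1 3 4 2))^(-28) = (6)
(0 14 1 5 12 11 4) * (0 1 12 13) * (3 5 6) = [14, 6, 2, 5, 1, 13, 3, 7, 8, 9, 10, 4, 11, 0, 12] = (0 14 12 11 4 1 6 3 5 13)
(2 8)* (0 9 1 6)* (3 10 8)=(0 9 1 6)(2 3 10 8)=[9, 6, 3, 10, 4, 5, 0, 7, 2, 1, 8]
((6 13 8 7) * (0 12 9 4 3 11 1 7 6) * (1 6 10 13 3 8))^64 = (0 12 9 4 8 10 13 1 7)(3 11 6)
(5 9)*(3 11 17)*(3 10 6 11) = (5 9)(6 11 17 10) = [0, 1, 2, 3, 4, 9, 11, 7, 8, 5, 6, 17, 12, 13, 14, 15, 16, 10]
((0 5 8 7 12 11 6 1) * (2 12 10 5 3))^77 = ((0 3 2 12 11 6 1)(5 8 7 10))^77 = (12)(5 8 7 10)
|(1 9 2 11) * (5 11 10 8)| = |(1 9 2 10 8 5 11)| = 7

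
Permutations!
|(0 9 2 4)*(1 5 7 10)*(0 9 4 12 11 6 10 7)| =|(0 4 9 2 12 11 6 10 1 5)| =10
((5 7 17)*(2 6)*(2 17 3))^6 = (17)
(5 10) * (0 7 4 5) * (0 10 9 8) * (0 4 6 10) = (0 7 6 10)(4 5 9 8) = [7, 1, 2, 3, 5, 9, 10, 6, 4, 8, 0]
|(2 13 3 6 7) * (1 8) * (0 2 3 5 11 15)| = |(0 2 13 5 11 15)(1 8)(3 6 7)| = 6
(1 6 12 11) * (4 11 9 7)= (1 6 12 9 7 4 11)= [0, 6, 2, 3, 11, 5, 12, 4, 8, 7, 10, 1, 9]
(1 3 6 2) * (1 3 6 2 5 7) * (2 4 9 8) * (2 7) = (1 6 5 2 3 4 9 8 7) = [0, 6, 3, 4, 9, 2, 5, 1, 7, 8]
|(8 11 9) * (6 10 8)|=|(6 10 8 11 9)|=5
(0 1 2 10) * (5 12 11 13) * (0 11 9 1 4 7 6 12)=(0 4 7 6 12 9 1 2 10 11 13 5)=[4, 2, 10, 3, 7, 0, 12, 6, 8, 1, 11, 13, 9, 5]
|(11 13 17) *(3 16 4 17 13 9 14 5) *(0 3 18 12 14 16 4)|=|(0 3 4 17 11 9 16)(5 18 12 14)|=28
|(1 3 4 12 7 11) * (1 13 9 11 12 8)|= 12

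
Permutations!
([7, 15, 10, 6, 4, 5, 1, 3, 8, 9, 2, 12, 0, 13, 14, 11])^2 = (0 3 1 11)(6 15 12 7)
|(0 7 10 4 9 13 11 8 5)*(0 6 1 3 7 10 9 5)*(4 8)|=|(0 10 8)(1 3 7 9 13 11 4 5 6)|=9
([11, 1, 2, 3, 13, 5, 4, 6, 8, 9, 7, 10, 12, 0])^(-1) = [13, 1, 2, 3, 6, 5, 7, 10, 8, 9, 11, 0, 12, 4]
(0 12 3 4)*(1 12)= (0 1 12 3 4)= [1, 12, 2, 4, 0, 5, 6, 7, 8, 9, 10, 11, 3]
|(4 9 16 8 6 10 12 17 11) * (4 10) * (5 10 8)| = 10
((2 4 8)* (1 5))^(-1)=((1 5)(2 4 8))^(-1)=(1 5)(2 8 4)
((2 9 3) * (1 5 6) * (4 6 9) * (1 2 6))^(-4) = ((1 5 9 3 6 2 4))^(-4) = (1 3 4 9 2 5 6)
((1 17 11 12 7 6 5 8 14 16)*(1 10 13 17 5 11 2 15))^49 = (1 15 2 17 13 10 16 14 8 5)(6 11 12 7)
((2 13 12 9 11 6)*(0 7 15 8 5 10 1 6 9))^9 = (0 13 6 10 8 7 12 2 1 5 15)(9 11)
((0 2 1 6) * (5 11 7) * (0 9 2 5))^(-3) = (0 5 11 7)(1 6 9 2)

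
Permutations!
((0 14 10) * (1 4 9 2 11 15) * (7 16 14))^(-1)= ((0 7 16 14 10)(1 4 9 2 11 15))^(-1)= (0 10 14 16 7)(1 15 11 2 9 4)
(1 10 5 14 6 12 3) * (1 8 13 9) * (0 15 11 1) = (0 15 11 1 10 5 14 6 12 3 8 13 9) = [15, 10, 2, 8, 4, 14, 12, 7, 13, 0, 5, 1, 3, 9, 6, 11]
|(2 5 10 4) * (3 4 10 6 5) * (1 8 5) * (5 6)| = 3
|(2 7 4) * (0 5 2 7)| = 6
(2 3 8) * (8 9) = (2 3 9 8) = [0, 1, 3, 9, 4, 5, 6, 7, 2, 8]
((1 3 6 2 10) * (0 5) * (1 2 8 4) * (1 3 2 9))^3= (0 5)(1 9 10 2)(3 4 8 6)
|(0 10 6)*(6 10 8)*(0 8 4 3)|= |(10)(0 4 3)(6 8)|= 6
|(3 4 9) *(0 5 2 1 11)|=15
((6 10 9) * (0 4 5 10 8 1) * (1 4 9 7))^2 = (0 6 4 10 1 9 8 5 7)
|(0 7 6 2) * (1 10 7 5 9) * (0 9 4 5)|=|(1 10 7 6 2 9)(4 5)|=6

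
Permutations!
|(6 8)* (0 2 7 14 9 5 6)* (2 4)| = |(0 4 2 7 14 9 5 6 8)| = 9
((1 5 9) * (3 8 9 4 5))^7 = (1 9 8 3)(4 5)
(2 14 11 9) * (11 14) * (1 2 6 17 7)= (1 2 11 9 6 17 7)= [0, 2, 11, 3, 4, 5, 17, 1, 8, 6, 10, 9, 12, 13, 14, 15, 16, 7]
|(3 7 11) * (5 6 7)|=|(3 5 6 7 11)|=5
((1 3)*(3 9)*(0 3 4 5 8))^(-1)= ((0 3 1 9 4 5 8))^(-1)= (0 8 5 4 9 1 3)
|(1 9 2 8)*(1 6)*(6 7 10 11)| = |(1 9 2 8 7 10 11 6)| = 8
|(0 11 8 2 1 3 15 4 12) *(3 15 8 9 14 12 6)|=|(0 11 9 14 12)(1 15 4 6 3 8 2)|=35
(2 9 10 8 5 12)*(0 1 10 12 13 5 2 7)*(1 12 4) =(0 12 7)(1 10 8 2 9 4)(5 13) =[12, 10, 9, 3, 1, 13, 6, 0, 2, 4, 8, 11, 7, 5]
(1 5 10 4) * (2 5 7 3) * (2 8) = (1 7 3 8 2 5 10 4) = [0, 7, 5, 8, 1, 10, 6, 3, 2, 9, 4]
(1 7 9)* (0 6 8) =(0 6 8)(1 7 9) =[6, 7, 2, 3, 4, 5, 8, 9, 0, 1]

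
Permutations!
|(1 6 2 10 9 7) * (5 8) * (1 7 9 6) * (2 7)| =4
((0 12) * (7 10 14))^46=((0 12)(7 10 14))^46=(7 10 14)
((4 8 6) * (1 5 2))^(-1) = (1 2 5)(4 6 8)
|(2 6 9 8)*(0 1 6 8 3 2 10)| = |(0 1 6 9 3 2 8 10)| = 8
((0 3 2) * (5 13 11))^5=(0 2 3)(5 11 13)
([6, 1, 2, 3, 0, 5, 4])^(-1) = (0 4 6)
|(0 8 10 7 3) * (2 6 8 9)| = 8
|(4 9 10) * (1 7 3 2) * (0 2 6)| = 6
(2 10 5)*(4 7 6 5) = (2 10 4 7 6 5) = [0, 1, 10, 3, 7, 2, 5, 6, 8, 9, 4]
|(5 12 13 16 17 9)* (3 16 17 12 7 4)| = |(3 16 12 13 17 9 5 7 4)| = 9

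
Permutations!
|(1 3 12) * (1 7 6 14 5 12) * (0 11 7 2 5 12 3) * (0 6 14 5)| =|(0 11 7 14 12 2)(1 6 5 3)| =12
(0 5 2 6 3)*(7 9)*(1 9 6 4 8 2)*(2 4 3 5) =(0 2 3)(1 9 7 6 5)(4 8) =[2, 9, 3, 0, 8, 1, 5, 6, 4, 7]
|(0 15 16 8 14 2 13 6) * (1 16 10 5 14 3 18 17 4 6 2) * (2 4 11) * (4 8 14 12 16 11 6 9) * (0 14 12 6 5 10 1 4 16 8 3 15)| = |(1 11 2 13 3 18 17 5 6 14 4 9 16 12 8 15)| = 16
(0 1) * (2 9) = (0 1)(2 9) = [1, 0, 9, 3, 4, 5, 6, 7, 8, 2]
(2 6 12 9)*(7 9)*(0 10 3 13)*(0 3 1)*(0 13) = [10, 13, 6, 0, 4, 5, 12, 9, 8, 2, 1, 11, 7, 3] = (0 10 1 13 3)(2 6 12 7 9)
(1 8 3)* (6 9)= (1 8 3)(6 9)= [0, 8, 2, 1, 4, 5, 9, 7, 3, 6]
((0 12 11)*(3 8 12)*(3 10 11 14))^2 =(0 11 10)(3 12)(8 14)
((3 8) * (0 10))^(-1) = ((0 10)(3 8))^(-1) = (0 10)(3 8)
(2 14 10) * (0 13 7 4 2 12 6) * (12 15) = (0 13 7 4 2 14 10 15 12 6) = [13, 1, 14, 3, 2, 5, 0, 4, 8, 9, 15, 11, 6, 7, 10, 12]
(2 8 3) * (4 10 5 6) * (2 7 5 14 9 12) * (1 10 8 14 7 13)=(1 10 7 5 6 4 8 3 13)(2 14 9 12)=[0, 10, 14, 13, 8, 6, 4, 5, 3, 12, 7, 11, 2, 1, 9]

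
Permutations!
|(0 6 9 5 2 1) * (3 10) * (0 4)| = |(0 6 9 5 2 1 4)(3 10)| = 14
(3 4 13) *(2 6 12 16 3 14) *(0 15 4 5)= (0 15 4 13 14 2 6 12 16 3 5)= [15, 1, 6, 5, 13, 0, 12, 7, 8, 9, 10, 11, 16, 14, 2, 4, 3]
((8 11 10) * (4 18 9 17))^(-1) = (4 17 9 18)(8 10 11)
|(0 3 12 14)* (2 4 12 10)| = |(0 3 10 2 4 12 14)| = 7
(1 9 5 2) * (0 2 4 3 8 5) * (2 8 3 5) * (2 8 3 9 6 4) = [3, 6, 1, 9, 5, 2, 4, 7, 8, 0] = (0 3 9)(1 6 4 5 2)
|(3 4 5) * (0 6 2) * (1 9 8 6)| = |(0 1 9 8 6 2)(3 4 5)| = 6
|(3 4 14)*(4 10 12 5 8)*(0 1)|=14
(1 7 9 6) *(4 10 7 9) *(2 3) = (1 9 6)(2 3)(4 10 7) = [0, 9, 3, 2, 10, 5, 1, 4, 8, 6, 7]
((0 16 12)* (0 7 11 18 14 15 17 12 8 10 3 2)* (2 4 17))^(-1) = ((0 16 8 10 3 4 17 12 7 11 18 14 15 2))^(-1) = (0 2 15 14 18 11 7 12 17 4 3 10 8 16)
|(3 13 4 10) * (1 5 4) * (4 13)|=|(1 5 13)(3 4 10)|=3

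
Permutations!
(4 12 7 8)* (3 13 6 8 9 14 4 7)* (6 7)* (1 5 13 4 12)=(1 5 13 7 9 14 12 3 4)(6 8)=[0, 5, 2, 4, 1, 13, 8, 9, 6, 14, 10, 11, 3, 7, 12]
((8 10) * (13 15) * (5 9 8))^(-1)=(5 10 8 9)(13 15)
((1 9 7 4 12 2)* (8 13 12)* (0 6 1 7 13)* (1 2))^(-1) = (0 8 4 7 2 6)(1 12 13 9)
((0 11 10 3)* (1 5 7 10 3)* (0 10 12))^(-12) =(0 1)(3 7)(5 11)(10 12)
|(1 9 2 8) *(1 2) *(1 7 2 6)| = 6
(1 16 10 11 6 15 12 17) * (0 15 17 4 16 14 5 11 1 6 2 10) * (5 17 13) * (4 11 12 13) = (0 15 13 5 12 11 2 10 1 14 17 6 4 16) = [15, 14, 10, 3, 16, 12, 4, 7, 8, 9, 1, 2, 11, 5, 17, 13, 0, 6]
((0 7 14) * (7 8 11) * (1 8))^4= ((0 1 8 11 7 14))^4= (0 7 8)(1 14 11)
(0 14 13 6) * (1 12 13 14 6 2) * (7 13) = (14)(0 6)(1 12 7 13 2) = [6, 12, 1, 3, 4, 5, 0, 13, 8, 9, 10, 11, 7, 2, 14]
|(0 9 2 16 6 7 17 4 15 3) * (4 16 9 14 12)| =12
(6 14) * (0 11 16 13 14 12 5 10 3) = (0 11 16 13 14 6 12 5 10 3) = [11, 1, 2, 0, 4, 10, 12, 7, 8, 9, 3, 16, 5, 14, 6, 15, 13]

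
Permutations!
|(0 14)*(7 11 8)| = |(0 14)(7 11 8)| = 6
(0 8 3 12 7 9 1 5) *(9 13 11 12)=(0 8 3 9 1 5)(7 13 11 12)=[8, 5, 2, 9, 4, 0, 6, 13, 3, 1, 10, 12, 7, 11]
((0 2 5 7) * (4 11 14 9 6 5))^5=(0 9 2 6 4 5 11 7 14)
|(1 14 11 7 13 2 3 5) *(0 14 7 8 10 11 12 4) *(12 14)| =6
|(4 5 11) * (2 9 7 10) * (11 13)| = 4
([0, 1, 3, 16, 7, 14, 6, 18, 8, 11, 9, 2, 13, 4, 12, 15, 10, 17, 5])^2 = [0, 1, 16, 10, 18, 12, 6, 5, 8, 2, 11, 3, 4, 7, 13, 15, 9, 17, 14]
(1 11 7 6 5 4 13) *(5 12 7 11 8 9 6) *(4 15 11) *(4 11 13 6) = [0, 8, 2, 3, 6, 15, 12, 5, 9, 4, 10, 11, 7, 1, 14, 13] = (1 8 9 4 6 12 7 5 15 13)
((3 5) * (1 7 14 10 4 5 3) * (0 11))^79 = ((0 11)(1 7 14 10 4 5))^79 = (0 11)(1 7 14 10 4 5)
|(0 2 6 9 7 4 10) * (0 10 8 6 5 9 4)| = 15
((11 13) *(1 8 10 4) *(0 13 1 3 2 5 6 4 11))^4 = (13)(2 3 4 6 5)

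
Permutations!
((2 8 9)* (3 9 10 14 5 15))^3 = (2 14 3 8 5 9 10 15) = ((2 8 10 14 5 15 3 9))^3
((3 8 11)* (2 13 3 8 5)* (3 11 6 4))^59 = ((2 13 11 8 6 4 3 5))^59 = (2 8 3 13 6 5 11 4)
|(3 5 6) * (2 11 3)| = 5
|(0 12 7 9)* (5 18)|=4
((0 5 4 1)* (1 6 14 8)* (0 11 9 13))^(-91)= ((0 5 4 6 14 8 1 11 9 13))^(-91)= (0 13 9 11 1 8 14 6 4 5)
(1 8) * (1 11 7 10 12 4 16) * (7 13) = [0, 8, 2, 3, 16, 5, 6, 10, 11, 9, 12, 13, 4, 7, 14, 15, 1] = (1 8 11 13 7 10 12 4 16)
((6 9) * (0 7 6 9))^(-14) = (9)(0 7 6) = ((9)(0 7 6))^(-14)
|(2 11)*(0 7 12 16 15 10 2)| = |(0 7 12 16 15 10 2 11)| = 8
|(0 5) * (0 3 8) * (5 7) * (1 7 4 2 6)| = 9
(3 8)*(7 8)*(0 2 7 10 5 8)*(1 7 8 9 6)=(0 2 8 3 10 5 9 6 1 7)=[2, 7, 8, 10, 4, 9, 1, 0, 3, 6, 5]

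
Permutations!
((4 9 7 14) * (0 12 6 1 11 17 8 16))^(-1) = (0 16 8 17 11 1 6 12)(4 14 7 9)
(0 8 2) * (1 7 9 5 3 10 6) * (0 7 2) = [8, 2, 7, 10, 4, 3, 1, 9, 0, 5, 6] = (0 8)(1 2 7 9 5 3 10 6)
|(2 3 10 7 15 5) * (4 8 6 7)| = |(2 3 10 4 8 6 7 15 5)| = 9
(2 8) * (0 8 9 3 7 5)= (0 8 2 9 3 7 5)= [8, 1, 9, 7, 4, 0, 6, 5, 2, 3]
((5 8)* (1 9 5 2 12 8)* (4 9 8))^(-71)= ((1 8 2 12 4 9 5))^(-71)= (1 5 9 4 12 2 8)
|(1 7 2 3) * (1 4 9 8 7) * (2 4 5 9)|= |(2 3 5 9 8 7 4)|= 7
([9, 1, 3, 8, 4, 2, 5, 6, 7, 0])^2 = (9)(2 8 6)(3 7 5)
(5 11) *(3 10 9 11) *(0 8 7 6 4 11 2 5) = (0 8 7 6 4 11)(2 5 3 10 9) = [8, 1, 5, 10, 11, 3, 4, 6, 7, 2, 9, 0]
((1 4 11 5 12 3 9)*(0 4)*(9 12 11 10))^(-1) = (0 1 9 10 4)(3 12)(5 11)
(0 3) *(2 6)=(0 3)(2 6)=[3, 1, 6, 0, 4, 5, 2]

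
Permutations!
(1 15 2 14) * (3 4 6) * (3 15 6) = [0, 6, 14, 4, 3, 5, 15, 7, 8, 9, 10, 11, 12, 13, 1, 2] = (1 6 15 2 14)(3 4)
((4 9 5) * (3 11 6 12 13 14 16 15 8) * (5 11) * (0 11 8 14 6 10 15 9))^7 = ((0 11 10 15 14 16 9 8 3 5 4)(6 12 13))^7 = (0 8 15 4 9 10 5 16 11 3 14)(6 12 13)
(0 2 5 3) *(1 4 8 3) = (0 2 5 1 4 8 3) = [2, 4, 5, 0, 8, 1, 6, 7, 3]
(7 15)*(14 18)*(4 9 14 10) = (4 9 14 18 10)(7 15) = [0, 1, 2, 3, 9, 5, 6, 15, 8, 14, 4, 11, 12, 13, 18, 7, 16, 17, 10]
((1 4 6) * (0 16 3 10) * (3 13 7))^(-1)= (0 10 3 7 13 16)(1 6 4)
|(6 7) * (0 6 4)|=|(0 6 7 4)|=4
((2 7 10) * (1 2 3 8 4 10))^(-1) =((1 2 7)(3 8 4 10))^(-1) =(1 7 2)(3 10 4 8)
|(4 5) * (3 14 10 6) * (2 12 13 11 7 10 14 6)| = |(14)(2 12 13 11 7 10)(3 6)(4 5)| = 6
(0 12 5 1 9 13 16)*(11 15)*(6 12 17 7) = [17, 9, 2, 3, 4, 1, 12, 6, 8, 13, 10, 15, 5, 16, 14, 11, 0, 7] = (0 17 7 6 12 5 1 9 13 16)(11 15)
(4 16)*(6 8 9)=[0, 1, 2, 3, 16, 5, 8, 7, 9, 6, 10, 11, 12, 13, 14, 15, 4]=(4 16)(6 8 9)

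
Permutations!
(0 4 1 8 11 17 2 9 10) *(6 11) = (0 4 1 8 6 11 17 2 9 10) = [4, 8, 9, 3, 1, 5, 11, 7, 6, 10, 0, 17, 12, 13, 14, 15, 16, 2]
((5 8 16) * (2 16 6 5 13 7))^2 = ((2 16 13 7)(5 8 6))^2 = (2 13)(5 6 8)(7 16)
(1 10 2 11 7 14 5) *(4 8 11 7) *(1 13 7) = (1 10 2)(4 8 11)(5 13 7 14) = [0, 10, 1, 3, 8, 13, 6, 14, 11, 9, 2, 4, 12, 7, 5]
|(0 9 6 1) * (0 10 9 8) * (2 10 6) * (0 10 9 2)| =10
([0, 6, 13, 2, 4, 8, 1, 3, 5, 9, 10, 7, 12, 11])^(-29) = [0, 6, 13, 2, 4, 8, 1, 3, 5, 9, 10, 7, 12, 11]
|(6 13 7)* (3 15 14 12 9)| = 15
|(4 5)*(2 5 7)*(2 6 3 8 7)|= |(2 5 4)(3 8 7 6)|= 12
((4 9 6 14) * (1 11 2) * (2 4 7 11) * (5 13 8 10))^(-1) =(1 2)(4 11 7 14 6 9)(5 10 8 13) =((1 2)(4 9 6 14 7 11)(5 13 8 10))^(-1)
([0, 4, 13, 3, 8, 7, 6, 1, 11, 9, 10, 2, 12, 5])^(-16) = (13)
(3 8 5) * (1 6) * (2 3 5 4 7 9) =(1 6)(2 3 8 4 7 9) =[0, 6, 3, 8, 7, 5, 1, 9, 4, 2]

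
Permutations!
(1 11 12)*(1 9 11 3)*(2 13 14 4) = (1 3)(2 13 14 4)(9 11 12) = [0, 3, 13, 1, 2, 5, 6, 7, 8, 11, 10, 12, 9, 14, 4]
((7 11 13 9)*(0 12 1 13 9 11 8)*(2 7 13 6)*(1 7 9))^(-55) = ((0 12 7 8)(1 6 2 9 13 11))^(-55) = (0 12 7 8)(1 11 13 9 2 6)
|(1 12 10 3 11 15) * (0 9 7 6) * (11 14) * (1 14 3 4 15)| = 28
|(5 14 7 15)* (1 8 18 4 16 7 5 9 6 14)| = 11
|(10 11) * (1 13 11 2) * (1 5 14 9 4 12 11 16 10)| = |(1 13 16 10 2 5 14 9 4 12 11)| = 11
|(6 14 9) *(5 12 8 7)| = 12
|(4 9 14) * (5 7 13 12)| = 12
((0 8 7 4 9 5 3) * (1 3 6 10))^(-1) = ((0 8 7 4 9 5 6 10 1 3))^(-1) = (0 3 1 10 6 5 9 4 7 8)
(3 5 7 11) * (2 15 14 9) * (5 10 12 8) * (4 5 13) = (2 15 14 9)(3 10 12 8 13 4 5 7 11) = [0, 1, 15, 10, 5, 7, 6, 11, 13, 2, 12, 3, 8, 4, 9, 14]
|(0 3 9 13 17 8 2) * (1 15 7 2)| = 10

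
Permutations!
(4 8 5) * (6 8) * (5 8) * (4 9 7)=(4 6 5 9 7)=[0, 1, 2, 3, 6, 9, 5, 4, 8, 7]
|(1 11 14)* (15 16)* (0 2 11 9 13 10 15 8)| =|(0 2 11 14 1 9 13 10 15 16 8)| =11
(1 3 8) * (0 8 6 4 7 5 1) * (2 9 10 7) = (0 8)(1 3 6 4 2 9 10 7 5) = [8, 3, 9, 6, 2, 1, 4, 5, 0, 10, 7]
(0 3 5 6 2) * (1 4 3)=[1, 4, 0, 5, 3, 6, 2]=(0 1 4 3 5 6 2)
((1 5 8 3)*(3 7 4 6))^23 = (1 8 4 3 5 7 6)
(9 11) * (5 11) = [0, 1, 2, 3, 4, 11, 6, 7, 8, 5, 10, 9] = (5 11 9)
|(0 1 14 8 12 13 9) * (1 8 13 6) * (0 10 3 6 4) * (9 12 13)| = 30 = |(0 8 13 12 4)(1 14 9 10 3 6)|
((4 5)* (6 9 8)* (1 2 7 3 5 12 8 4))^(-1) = (1 5 3 7 2)(4 9 6 8 12)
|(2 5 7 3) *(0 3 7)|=4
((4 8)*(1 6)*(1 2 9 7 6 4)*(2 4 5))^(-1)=(1 8 4 6 7 9 2 5)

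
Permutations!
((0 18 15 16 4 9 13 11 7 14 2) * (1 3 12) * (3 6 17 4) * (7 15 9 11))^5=((0 18 9 13 7 14 2)(1 6 17 4 11 15 16 3 12))^5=(0 14 13 18 2 7 9)(1 15 6 16 17 3 4 12 11)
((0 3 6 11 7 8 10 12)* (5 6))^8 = ((0 3 5 6 11 7 8 10 12))^8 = (0 12 10 8 7 11 6 5 3)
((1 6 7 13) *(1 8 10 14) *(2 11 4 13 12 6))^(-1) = (1 14 10 8 13 4 11 2)(6 12 7)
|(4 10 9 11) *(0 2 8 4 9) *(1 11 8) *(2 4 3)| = 6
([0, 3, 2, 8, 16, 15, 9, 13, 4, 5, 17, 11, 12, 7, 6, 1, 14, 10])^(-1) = [0, 15, 2, 1, 8, 9, 14, 13, 3, 6, 17, 11, 12, 7, 16, 5, 4, 10]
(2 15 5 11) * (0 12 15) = (0 12 15 5 11 2) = [12, 1, 0, 3, 4, 11, 6, 7, 8, 9, 10, 2, 15, 13, 14, 5]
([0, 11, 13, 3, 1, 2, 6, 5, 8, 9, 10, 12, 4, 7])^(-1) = [0, 4, 5, 3, 12, 7, 6, 13, 8, 9, 10, 1, 11, 2]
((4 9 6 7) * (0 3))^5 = (0 3)(4 9 6 7)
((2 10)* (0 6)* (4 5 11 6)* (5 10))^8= (0 4 10 2 5 11 6)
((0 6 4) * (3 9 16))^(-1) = (0 4 6)(3 16 9)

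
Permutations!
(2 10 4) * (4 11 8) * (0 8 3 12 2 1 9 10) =(0 8 4 1 9 10 11 3 12 2) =[8, 9, 0, 12, 1, 5, 6, 7, 4, 10, 11, 3, 2]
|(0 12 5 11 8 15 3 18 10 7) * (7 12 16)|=24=|(0 16 7)(3 18 10 12 5 11 8 15)|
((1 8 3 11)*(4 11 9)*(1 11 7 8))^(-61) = (11)(3 8 7 4 9)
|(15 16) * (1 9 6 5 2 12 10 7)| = 8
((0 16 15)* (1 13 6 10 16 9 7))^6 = (0 10 1)(6 7 15)(9 16 13)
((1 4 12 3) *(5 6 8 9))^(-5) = ((1 4 12 3)(5 6 8 9))^(-5) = (1 3 12 4)(5 9 8 6)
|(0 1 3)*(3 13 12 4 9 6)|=|(0 1 13 12 4 9 6 3)|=8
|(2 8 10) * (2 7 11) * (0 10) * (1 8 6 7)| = 4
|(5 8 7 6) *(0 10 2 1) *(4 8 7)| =|(0 10 2 1)(4 8)(5 7 6)| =12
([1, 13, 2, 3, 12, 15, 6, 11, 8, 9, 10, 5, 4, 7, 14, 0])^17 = (0 7 15 13 5 1 11)(4 12)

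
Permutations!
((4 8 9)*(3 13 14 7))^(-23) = ((3 13 14 7)(4 8 9))^(-23) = (3 13 14 7)(4 8 9)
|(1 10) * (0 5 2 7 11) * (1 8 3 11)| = 9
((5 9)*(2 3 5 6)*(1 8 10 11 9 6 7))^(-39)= (1 11)(2 3 5 6)(7 10)(8 9)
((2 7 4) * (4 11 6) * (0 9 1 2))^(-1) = ((0 9 1 2 7 11 6 4))^(-1) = (0 4 6 11 7 2 1 9)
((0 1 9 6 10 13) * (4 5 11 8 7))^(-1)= (0 13 10 6 9 1)(4 7 8 11 5)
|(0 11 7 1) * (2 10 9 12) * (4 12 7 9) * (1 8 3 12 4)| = 10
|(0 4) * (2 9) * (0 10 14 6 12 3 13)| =8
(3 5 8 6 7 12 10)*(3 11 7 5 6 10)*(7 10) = (3 6 5 8 7 12)(10 11) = [0, 1, 2, 6, 4, 8, 5, 12, 7, 9, 11, 10, 3]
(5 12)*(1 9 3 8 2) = (1 9 3 8 2)(5 12) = [0, 9, 1, 8, 4, 12, 6, 7, 2, 3, 10, 11, 5]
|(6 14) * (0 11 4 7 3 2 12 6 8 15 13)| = 12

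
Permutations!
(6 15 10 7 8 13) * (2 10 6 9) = [0, 1, 10, 3, 4, 5, 15, 8, 13, 2, 7, 11, 12, 9, 14, 6] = (2 10 7 8 13 9)(6 15)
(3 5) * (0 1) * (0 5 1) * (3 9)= (1 5 9 3)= [0, 5, 2, 1, 4, 9, 6, 7, 8, 3]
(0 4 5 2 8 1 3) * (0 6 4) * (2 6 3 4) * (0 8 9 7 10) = [8, 4, 9, 3, 5, 6, 2, 10, 1, 7, 0] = (0 8 1 4 5 6 2 9 7 10)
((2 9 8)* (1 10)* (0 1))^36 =(10) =((0 1 10)(2 9 8))^36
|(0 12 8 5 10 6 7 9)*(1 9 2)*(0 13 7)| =|(0 12 8 5 10 6)(1 9 13 7 2)| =30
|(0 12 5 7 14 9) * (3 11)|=|(0 12 5 7 14 9)(3 11)|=6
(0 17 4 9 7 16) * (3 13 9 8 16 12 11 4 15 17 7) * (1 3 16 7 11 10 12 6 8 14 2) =[11, 3, 1, 13, 14, 5, 8, 6, 7, 16, 12, 4, 10, 9, 2, 17, 0, 15] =(0 11 4 14 2 1 3 13 9 16)(6 8 7)(10 12)(15 17)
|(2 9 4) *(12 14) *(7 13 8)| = |(2 9 4)(7 13 8)(12 14)| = 6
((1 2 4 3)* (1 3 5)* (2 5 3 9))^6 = ((1 5)(2 4 3 9))^6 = (2 3)(4 9)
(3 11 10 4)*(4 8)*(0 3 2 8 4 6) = (0 3 11 10 4 2 8 6) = [3, 1, 8, 11, 2, 5, 0, 7, 6, 9, 4, 10]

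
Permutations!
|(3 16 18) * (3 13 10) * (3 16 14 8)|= 12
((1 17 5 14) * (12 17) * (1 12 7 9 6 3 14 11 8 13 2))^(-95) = (1 11 14 7 8 12 9 13 17 6 2 5 3)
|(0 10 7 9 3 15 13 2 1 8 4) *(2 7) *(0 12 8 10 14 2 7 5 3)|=84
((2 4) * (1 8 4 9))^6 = ((1 8 4 2 9))^6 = (1 8 4 2 9)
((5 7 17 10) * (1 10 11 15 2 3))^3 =(1 7 15)(2 10 17)(3 5 11)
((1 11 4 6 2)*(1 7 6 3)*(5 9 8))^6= (1 4)(3 11)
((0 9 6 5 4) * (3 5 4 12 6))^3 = (0 5 4 3 6 9 12)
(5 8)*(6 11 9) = [0, 1, 2, 3, 4, 8, 11, 7, 5, 6, 10, 9] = (5 8)(6 11 9)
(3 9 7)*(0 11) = (0 11)(3 9 7) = [11, 1, 2, 9, 4, 5, 6, 3, 8, 7, 10, 0]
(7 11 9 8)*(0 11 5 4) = (0 11 9 8 7 5 4) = [11, 1, 2, 3, 0, 4, 6, 5, 7, 8, 10, 9]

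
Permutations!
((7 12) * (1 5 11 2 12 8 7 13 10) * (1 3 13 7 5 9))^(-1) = (1 9)(2 11 5 8 7 12)(3 10 13)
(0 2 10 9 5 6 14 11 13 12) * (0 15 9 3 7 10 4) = (0 2 4)(3 7 10)(5 6 14 11 13 12 15 9) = [2, 1, 4, 7, 0, 6, 14, 10, 8, 5, 3, 13, 15, 12, 11, 9]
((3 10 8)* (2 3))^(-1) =(2 8 10 3)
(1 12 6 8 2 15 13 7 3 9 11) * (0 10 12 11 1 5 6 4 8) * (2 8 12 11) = [10, 2, 15, 9, 12, 6, 0, 3, 8, 1, 11, 5, 4, 7, 14, 13] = (0 10 11 5 6)(1 2 15 13 7 3 9)(4 12)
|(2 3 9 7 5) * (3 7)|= 6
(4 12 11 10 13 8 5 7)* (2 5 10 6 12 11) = (2 5 7 4 11 6 12)(8 10 13) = [0, 1, 5, 3, 11, 7, 12, 4, 10, 9, 13, 6, 2, 8]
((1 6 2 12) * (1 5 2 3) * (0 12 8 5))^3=(0 12)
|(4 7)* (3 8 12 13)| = 4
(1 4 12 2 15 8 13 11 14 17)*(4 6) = (1 6 4 12 2 15 8 13 11 14 17) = [0, 6, 15, 3, 12, 5, 4, 7, 13, 9, 10, 14, 2, 11, 17, 8, 16, 1]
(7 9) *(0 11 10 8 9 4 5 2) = (0 11 10 8 9 7 4 5 2) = [11, 1, 0, 3, 5, 2, 6, 4, 9, 7, 8, 10]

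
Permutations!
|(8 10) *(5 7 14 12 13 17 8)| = 8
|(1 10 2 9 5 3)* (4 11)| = |(1 10 2 9 5 3)(4 11)| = 6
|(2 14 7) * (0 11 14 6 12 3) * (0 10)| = 9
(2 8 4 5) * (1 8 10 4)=(1 8)(2 10 4 5)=[0, 8, 10, 3, 5, 2, 6, 7, 1, 9, 4]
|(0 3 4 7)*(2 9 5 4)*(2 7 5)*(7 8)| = 4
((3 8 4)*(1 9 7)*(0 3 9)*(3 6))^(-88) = (9)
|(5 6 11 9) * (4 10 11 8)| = |(4 10 11 9 5 6 8)| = 7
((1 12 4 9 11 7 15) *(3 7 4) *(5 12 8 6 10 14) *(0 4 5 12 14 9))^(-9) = (0 4)(1 10 5 3)(6 11 12 15)(7 8 9 14)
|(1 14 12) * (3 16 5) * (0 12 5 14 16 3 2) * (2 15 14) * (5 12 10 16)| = |(0 10 16 2)(1 5 15 14 12)| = 20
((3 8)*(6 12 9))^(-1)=(3 8)(6 9 12)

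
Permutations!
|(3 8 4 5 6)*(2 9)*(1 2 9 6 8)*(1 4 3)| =|(9)(1 2 6)(3 4 5 8)| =12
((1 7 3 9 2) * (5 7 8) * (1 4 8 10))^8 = (10)(2 4 8 5 7 3 9)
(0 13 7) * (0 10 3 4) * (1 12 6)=[13, 12, 2, 4, 0, 5, 1, 10, 8, 9, 3, 11, 6, 7]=(0 13 7 10 3 4)(1 12 6)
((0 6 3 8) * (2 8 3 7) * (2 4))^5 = ((0 6 7 4 2 8))^5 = (0 8 2 4 7 6)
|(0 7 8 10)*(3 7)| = 5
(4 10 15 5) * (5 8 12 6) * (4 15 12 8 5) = (4 10 12 6)(5 15) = [0, 1, 2, 3, 10, 15, 4, 7, 8, 9, 12, 11, 6, 13, 14, 5]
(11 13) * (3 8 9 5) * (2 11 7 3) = (2 11 13 7 3 8 9 5) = [0, 1, 11, 8, 4, 2, 6, 3, 9, 5, 10, 13, 12, 7]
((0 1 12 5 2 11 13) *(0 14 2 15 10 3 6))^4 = (0 15)(1 10)(3 12)(5 6)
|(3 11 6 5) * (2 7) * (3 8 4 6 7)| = 4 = |(2 3 11 7)(4 6 5 8)|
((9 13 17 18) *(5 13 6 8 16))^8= ((5 13 17 18 9 6 8 16))^8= (18)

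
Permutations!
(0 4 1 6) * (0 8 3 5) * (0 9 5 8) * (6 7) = [4, 7, 2, 8, 1, 9, 0, 6, 3, 5] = (0 4 1 7 6)(3 8)(5 9)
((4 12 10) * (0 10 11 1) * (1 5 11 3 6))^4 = (0 3 10 6 4 1 12) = ((0 10 4 12 3 6 1)(5 11))^4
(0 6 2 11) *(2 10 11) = (0 6 10 11) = [6, 1, 2, 3, 4, 5, 10, 7, 8, 9, 11, 0]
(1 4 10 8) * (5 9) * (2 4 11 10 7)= (1 11 10 8)(2 4 7)(5 9)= [0, 11, 4, 3, 7, 9, 6, 2, 1, 5, 8, 10]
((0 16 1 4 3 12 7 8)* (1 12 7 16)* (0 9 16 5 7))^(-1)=((0 1 4 3)(5 7 8 9 16 12))^(-1)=(0 3 4 1)(5 12 16 9 8 7)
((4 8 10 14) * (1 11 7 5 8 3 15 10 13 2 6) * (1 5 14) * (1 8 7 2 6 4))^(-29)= ((1 11 2 4 3 15 10 8 13 6 5 7 14))^(-29)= (1 5 8 3 11 7 13 15 2 14 6 10 4)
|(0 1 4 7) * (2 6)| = |(0 1 4 7)(2 6)| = 4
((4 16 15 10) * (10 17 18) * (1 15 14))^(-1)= (1 14 16 4 10 18 17 15)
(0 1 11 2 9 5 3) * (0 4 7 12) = (0 1 11 2 9 5 3 4 7 12) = [1, 11, 9, 4, 7, 3, 6, 12, 8, 5, 10, 2, 0]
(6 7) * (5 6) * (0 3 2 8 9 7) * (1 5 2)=(0 3 1 5 6)(2 8 9 7)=[3, 5, 8, 1, 4, 6, 0, 2, 9, 7]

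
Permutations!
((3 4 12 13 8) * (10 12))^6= ((3 4 10 12 13 8))^6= (13)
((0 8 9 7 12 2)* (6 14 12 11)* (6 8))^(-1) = ((0 6 14 12 2)(7 11 8 9))^(-1) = (0 2 12 14 6)(7 9 8 11)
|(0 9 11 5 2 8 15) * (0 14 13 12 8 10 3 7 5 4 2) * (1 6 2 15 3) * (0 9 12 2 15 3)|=|(0 12 8)(1 6 15 14 13 2 10)(3 7 5 9 11 4)|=42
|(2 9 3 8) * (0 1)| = |(0 1)(2 9 3 8)| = 4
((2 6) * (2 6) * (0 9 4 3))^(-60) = ((0 9 4 3))^(-60) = (9)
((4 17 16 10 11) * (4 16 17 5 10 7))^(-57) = (17)(4 11)(5 16)(7 10)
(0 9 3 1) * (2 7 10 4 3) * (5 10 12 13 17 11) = [9, 0, 7, 1, 3, 10, 6, 12, 8, 2, 4, 5, 13, 17, 14, 15, 16, 11] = (0 9 2 7 12 13 17 11 5 10 4 3 1)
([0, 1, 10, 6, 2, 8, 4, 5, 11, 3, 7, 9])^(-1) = [0, 1, 4, 9, 6, 7, 3, 10, 5, 11, 2, 8]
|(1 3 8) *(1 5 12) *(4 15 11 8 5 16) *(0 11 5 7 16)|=24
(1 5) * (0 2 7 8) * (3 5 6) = (0 2 7 8)(1 6 3 5) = [2, 6, 7, 5, 4, 1, 3, 8, 0]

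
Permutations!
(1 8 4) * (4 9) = (1 8 9 4) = [0, 8, 2, 3, 1, 5, 6, 7, 9, 4]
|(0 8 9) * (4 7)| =|(0 8 9)(4 7)| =6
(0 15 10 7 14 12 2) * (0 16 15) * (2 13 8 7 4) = [0, 1, 16, 3, 2, 5, 6, 14, 7, 9, 4, 11, 13, 8, 12, 10, 15] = (2 16 15 10 4)(7 14 12 13 8)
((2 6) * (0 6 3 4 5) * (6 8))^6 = (0 5 4 3 2 6 8)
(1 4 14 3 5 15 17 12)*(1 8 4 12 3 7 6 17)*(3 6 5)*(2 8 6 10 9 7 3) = (1 12 6 17 10 9 7 5 15)(2 8 4 14 3) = [0, 12, 8, 2, 14, 15, 17, 5, 4, 7, 9, 11, 6, 13, 3, 1, 16, 10]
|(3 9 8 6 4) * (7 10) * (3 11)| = |(3 9 8 6 4 11)(7 10)| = 6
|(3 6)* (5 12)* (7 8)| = |(3 6)(5 12)(7 8)| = 2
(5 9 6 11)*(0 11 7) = (0 11 5 9 6 7) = [11, 1, 2, 3, 4, 9, 7, 0, 8, 6, 10, 5]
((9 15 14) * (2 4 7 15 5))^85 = (2 4 7 15 14 9 5)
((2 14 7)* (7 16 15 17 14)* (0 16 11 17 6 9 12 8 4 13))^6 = ((0 16 15 6 9 12 8 4 13)(2 7)(11 17 14))^6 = (17)(0 8 6)(4 9 16)(12 15 13)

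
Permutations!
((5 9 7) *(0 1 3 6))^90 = ((0 1 3 6)(5 9 7))^90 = (9)(0 3)(1 6)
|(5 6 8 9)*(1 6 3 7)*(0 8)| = 8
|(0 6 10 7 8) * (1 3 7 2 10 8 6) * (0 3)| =4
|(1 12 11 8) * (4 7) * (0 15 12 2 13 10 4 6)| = |(0 15 12 11 8 1 2 13 10 4 7 6)| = 12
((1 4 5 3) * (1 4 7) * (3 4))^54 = (7)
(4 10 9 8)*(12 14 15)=[0, 1, 2, 3, 10, 5, 6, 7, 4, 8, 9, 11, 14, 13, 15, 12]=(4 10 9 8)(12 14 15)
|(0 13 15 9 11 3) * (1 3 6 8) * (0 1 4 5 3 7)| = 12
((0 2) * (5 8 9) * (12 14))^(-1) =(0 2)(5 9 8)(12 14)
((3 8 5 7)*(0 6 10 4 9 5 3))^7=(10)(3 8)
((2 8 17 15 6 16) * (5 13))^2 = ((2 8 17 15 6 16)(5 13))^2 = (2 17 6)(8 15 16)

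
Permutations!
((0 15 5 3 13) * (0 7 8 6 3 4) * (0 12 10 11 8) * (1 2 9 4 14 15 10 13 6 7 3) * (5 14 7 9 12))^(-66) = (15)(0 5 9 11)(4 8 10 7)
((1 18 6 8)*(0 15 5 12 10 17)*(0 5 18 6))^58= ((0 15 18)(1 6 8)(5 12 10 17))^58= (0 15 18)(1 6 8)(5 10)(12 17)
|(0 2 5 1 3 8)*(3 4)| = 7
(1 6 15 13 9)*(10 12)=(1 6 15 13 9)(10 12)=[0, 6, 2, 3, 4, 5, 15, 7, 8, 1, 12, 11, 10, 9, 14, 13]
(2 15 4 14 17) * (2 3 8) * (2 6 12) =[0, 1, 15, 8, 14, 5, 12, 7, 6, 9, 10, 11, 2, 13, 17, 4, 16, 3] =(2 15 4 14 17 3 8 6 12)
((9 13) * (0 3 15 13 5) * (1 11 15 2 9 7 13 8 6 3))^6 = (0 3 11 9 8)(1 2 15 5 6)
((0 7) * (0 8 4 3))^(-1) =((0 7 8 4 3))^(-1) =(0 3 4 8 7)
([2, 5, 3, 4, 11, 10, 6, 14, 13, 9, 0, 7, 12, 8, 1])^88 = (0 5 14 11 3)(1 7 4 2 10)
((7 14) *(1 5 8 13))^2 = ((1 5 8 13)(7 14))^2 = (14)(1 8)(5 13)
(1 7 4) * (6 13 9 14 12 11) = (1 7 4)(6 13 9 14 12 11) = [0, 7, 2, 3, 1, 5, 13, 4, 8, 14, 10, 6, 11, 9, 12]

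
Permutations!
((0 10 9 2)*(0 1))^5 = (10)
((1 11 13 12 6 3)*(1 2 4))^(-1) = ((1 11 13 12 6 3 2 4))^(-1) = (1 4 2 3 6 12 13 11)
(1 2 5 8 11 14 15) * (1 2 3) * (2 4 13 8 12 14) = [0, 3, 5, 1, 13, 12, 6, 7, 11, 9, 10, 2, 14, 8, 15, 4] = (1 3)(2 5 12 14 15 4 13 8 11)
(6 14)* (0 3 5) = (0 3 5)(6 14) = [3, 1, 2, 5, 4, 0, 14, 7, 8, 9, 10, 11, 12, 13, 6]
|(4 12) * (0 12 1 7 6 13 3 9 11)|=|(0 12 4 1 7 6 13 3 9 11)|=10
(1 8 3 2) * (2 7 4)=(1 8 3 7 4 2)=[0, 8, 1, 7, 2, 5, 6, 4, 3]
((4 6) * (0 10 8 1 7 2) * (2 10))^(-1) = ((0 2)(1 7 10 8)(4 6))^(-1) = (0 2)(1 8 10 7)(4 6)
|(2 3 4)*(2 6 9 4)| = |(2 3)(4 6 9)| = 6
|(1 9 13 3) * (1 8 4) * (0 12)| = 6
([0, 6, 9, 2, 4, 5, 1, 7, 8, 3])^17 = (1 6)(2 3 9)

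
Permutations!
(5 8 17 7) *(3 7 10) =(3 7 5 8 17 10) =[0, 1, 2, 7, 4, 8, 6, 5, 17, 9, 3, 11, 12, 13, 14, 15, 16, 10]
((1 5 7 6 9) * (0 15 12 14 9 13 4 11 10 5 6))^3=((0 15 12 14 9 1 6 13 4 11 10 5 7))^3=(0 14 6 11 7 12 1 4 5 15 9 13 10)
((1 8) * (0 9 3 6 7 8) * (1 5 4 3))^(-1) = (0 1 9)(3 4 5 8 7 6)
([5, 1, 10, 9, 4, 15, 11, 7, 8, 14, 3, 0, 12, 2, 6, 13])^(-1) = (0 11 6 14 9 3 10 2 13 15 5)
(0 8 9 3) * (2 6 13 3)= [8, 1, 6, 0, 4, 5, 13, 7, 9, 2, 10, 11, 12, 3]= (0 8 9 2 6 13 3)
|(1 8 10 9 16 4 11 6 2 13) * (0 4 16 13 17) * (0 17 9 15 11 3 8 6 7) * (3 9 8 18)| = 12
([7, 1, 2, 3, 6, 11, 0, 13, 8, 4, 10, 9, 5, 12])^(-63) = [0, 1, 2, 3, 4, 5, 6, 7, 8, 9, 10, 11, 12, 13]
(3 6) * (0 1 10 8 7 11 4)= (0 1 10 8 7 11 4)(3 6)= [1, 10, 2, 6, 0, 5, 3, 11, 7, 9, 8, 4]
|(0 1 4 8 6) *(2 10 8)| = |(0 1 4 2 10 8 6)| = 7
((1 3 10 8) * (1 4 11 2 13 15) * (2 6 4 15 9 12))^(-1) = ((1 3 10 8 15)(2 13 9 12)(4 11 6))^(-1) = (1 15 8 10 3)(2 12 9 13)(4 6 11)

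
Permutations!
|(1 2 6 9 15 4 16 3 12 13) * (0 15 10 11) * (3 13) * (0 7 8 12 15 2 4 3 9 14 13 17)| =18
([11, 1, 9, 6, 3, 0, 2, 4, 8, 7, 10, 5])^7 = (0 11 5)(2 9 7 4 3 6)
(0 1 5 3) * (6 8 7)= [1, 5, 2, 0, 4, 3, 8, 6, 7]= (0 1 5 3)(6 8 7)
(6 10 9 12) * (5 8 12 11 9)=[0, 1, 2, 3, 4, 8, 10, 7, 12, 11, 5, 9, 6]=(5 8 12 6 10)(9 11)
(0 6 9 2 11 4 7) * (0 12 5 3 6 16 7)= (0 16 7 12 5 3 6 9 2 11 4)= [16, 1, 11, 6, 0, 3, 9, 12, 8, 2, 10, 4, 5, 13, 14, 15, 7]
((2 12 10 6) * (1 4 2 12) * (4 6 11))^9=((1 6 12 10 11 4 2))^9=(1 12 11 2 6 10 4)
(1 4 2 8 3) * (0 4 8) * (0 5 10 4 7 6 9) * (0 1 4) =(0 7 6 9 1 8 3 4 2 5 10) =[7, 8, 5, 4, 2, 10, 9, 6, 3, 1, 0]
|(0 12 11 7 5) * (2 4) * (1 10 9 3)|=20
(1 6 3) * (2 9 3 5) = (1 6 5 2 9 3) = [0, 6, 9, 1, 4, 2, 5, 7, 8, 3]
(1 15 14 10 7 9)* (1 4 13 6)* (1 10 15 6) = (1 6 10 7 9 4 13)(14 15) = [0, 6, 2, 3, 13, 5, 10, 9, 8, 4, 7, 11, 12, 1, 15, 14]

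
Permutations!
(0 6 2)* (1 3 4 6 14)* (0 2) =[14, 3, 2, 4, 6, 5, 0, 7, 8, 9, 10, 11, 12, 13, 1] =(0 14 1 3 4 6)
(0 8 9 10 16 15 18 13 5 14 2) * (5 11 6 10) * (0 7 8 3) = (0 3)(2 7 8 9 5 14)(6 10 16 15 18 13 11) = [3, 1, 7, 0, 4, 14, 10, 8, 9, 5, 16, 6, 12, 11, 2, 18, 15, 17, 13]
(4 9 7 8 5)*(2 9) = (2 9 7 8 5 4) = [0, 1, 9, 3, 2, 4, 6, 8, 5, 7]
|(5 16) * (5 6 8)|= 4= |(5 16 6 8)|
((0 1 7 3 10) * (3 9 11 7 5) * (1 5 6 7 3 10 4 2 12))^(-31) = ((0 5 10)(1 6 7 9 11 3 4 2 12))^(-31) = (0 10 5)(1 3 6 4 7 2 9 12 11)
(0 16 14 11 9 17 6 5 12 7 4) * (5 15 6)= (0 16 14 11 9 17 5 12 7 4)(6 15)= [16, 1, 2, 3, 0, 12, 15, 4, 8, 17, 10, 9, 7, 13, 11, 6, 14, 5]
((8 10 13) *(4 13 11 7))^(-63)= ((4 13 8 10 11 7))^(-63)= (4 10)(7 8)(11 13)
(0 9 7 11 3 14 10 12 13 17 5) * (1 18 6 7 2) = (0 9 2 1 18 6 7 11 3 14 10 12 13 17 5) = [9, 18, 1, 14, 4, 0, 7, 11, 8, 2, 12, 3, 13, 17, 10, 15, 16, 5, 6]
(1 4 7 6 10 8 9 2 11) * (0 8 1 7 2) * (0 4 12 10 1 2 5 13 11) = [8, 12, 0, 3, 5, 13, 1, 6, 9, 4, 2, 7, 10, 11] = (0 8 9 4 5 13 11 7 6 1 12 10 2)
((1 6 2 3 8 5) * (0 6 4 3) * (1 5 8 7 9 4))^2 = (0 2 6)(3 9)(4 7)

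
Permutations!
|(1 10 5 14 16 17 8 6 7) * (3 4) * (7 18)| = |(1 10 5 14 16 17 8 6 18 7)(3 4)| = 10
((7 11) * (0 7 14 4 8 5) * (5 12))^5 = (0 8 11 5 4 7 12 14)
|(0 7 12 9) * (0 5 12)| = |(0 7)(5 12 9)| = 6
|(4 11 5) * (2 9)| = 6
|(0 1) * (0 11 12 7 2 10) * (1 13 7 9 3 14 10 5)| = 12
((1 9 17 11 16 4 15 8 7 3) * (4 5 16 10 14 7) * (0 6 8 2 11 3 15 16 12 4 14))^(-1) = ((0 6 8 14 7 15 2 11 10)(1 9 17 3)(4 16 5 12))^(-1) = (0 10 11 2 15 7 14 8 6)(1 3 17 9)(4 12 5 16)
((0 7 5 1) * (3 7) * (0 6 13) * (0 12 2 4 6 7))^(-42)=(2 13 4 12 6)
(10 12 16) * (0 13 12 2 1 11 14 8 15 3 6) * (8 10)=(0 13 12 16 8 15 3 6)(1 11 14 10 2)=[13, 11, 1, 6, 4, 5, 0, 7, 15, 9, 2, 14, 16, 12, 10, 3, 8]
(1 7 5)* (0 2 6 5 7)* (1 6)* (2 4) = (7)(0 4 2 1)(5 6) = [4, 0, 1, 3, 2, 6, 5, 7]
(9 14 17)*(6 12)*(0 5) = [5, 1, 2, 3, 4, 0, 12, 7, 8, 14, 10, 11, 6, 13, 17, 15, 16, 9] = (0 5)(6 12)(9 14 17)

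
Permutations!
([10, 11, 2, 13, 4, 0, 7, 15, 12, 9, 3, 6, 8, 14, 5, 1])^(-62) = (0 14 3)(1 7 11 15 6)(5 13 10)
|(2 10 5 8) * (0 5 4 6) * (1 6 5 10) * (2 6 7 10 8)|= 6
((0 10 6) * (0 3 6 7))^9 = (10)(3 6)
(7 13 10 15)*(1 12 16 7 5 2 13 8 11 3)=[0, 12, 13, 1, 4, 2, 6, 8, 11, 9, 15, 3, 16, 10, 14, 5, 7]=(1 12 16 7 8 11 3)(2 13 10 15 5)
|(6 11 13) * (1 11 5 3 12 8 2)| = |(1 11 13 6 5 3 12 8 2)| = 9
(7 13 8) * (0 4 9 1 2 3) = (0 4 9 1 2 3)(7 13 8) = [4, 2, 3, 0, 9, 5, 6, 13, 7, 1, 10, 11, 12, 8]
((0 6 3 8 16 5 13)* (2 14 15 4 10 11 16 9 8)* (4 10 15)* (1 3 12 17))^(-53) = (0 14 13 2 5 3 16 1 11 17 10 12 15 6 4)(8 9)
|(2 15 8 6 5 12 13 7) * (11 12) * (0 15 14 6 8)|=|(0 15)(2 14 6 5 11 12 13 7)|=8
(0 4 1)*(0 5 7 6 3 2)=(0 4 1 5 7 6 3 2)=[4, 5, 0, 2, 1, 7, 3, 6]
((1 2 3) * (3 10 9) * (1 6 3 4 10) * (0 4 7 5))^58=(0 7 10)(4 5 9)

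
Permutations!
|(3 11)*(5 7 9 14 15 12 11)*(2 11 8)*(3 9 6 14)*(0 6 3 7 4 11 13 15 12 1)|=18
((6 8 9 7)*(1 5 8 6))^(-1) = (1 7 9 8 5)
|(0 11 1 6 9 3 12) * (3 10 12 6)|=|(0 11 1 3 6 9 10 12)|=8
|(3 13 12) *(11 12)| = |(3 13 11 12)| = 4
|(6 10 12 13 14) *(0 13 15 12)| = 10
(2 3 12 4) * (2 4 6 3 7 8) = (2 7 8)(3 12 6) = [0, 1, 7, 12, 4, 5, 3, 8, 2, 9, 10, 11, 6]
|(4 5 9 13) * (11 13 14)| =6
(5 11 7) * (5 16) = (5 11 7 16) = [0, 1, 2, 3, 4, 11, 6, 16, 8, 9, 10, 7, 12, 13, 14, 15, 5]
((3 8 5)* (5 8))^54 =((8)(3 5))^54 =(8)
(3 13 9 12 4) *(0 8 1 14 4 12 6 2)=(0 8 1 14 4 3 13 9 6 2)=[8, 14, 0, 13, 3, 5, 2, 7, 1, 6, 10, 11, 12, 9, 4]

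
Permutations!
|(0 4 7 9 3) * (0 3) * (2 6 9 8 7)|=10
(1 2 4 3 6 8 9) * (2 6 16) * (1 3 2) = (1 6 8 9 3 16)(2 4) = [0, 6, 4, 16, 2, 5, 8, 7, 9, 3, 10, 11, 12, 13, 14, 15, 1]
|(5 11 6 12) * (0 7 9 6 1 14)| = |(0 7 9 6 12 5 11 1 14)| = 9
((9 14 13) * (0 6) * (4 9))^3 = ((0 6)(4 9 14 13))^3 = (0 6)(4 13 14 9)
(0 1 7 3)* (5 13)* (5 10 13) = (0 1 7 3)(10 13) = [1, 7, 2, 0, 4, 5, 6, 3, 8, 9, 13, 11, 12, 10]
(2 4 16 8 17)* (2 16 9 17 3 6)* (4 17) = [0, 1, 17, 6, 9, 5, 2, 7, 3, 4, 10, 11, 12, 13, 14, 15, 8, 16] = (2 17 16 8 3 6)(4 9)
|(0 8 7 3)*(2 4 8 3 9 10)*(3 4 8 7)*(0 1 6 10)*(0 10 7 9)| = |(0 4 9 10 2 8 3 1 6 7)| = 10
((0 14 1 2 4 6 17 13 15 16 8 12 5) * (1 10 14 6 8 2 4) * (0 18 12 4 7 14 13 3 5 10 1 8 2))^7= (0 10 3 16 12 17 15 18 6 13 5)(1 7 14)(2 8 4)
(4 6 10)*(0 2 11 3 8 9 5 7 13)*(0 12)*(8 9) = [2, 1, 11, 9, 6, 7, 10, 13, 8, 5, 4, 3, 0, 12] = (0 2 11 3 9 5 7 13 12)(4 6 10)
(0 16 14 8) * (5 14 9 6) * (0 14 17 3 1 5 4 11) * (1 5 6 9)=(0 16 1 6 4 11)(3 5 17)(8 14)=[16, 6, 2, 5, 11, 17, 4, 7, 14, 9, 10, 0, 12, 13, 8, 15, 1, 3]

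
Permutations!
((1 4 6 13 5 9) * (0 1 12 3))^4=((0 1 4 6 13 5 9 12 3))^4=(0 13 3 6 12 4 9 1 5)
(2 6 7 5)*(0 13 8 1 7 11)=[13, 7, 6, 3, 4, 2, 11, 5, 1, 9, 10, 0, 12, 8]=(0 13 8 1 7 5 2 6 11)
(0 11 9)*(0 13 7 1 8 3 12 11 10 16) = [10, 8, 2, 12, 4, 5, 6, 1, 3, 13, 16, 9, 11, 7, 14, 15, 0] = (0 10 16)(1 8 3 12 11 9 13 7)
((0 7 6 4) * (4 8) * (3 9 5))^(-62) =((0 7 6 8 4)(3 9 5))^(-62) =(0 8 7 4 6)(3 9 5)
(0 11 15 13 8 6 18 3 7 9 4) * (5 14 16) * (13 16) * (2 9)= (0 11 15 16 5 14 13 8 6 18 3 7 2 9 4)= [11, 1, 9, 7, 0, 14, 18, 2, 6, 4, 10, 15, 12, 8, 13, 16, 5, 17, 3]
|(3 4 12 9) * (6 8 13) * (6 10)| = |(3 4 12 9)(6 8 13 10)| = 4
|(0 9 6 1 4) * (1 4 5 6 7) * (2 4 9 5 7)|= |(0 5 6 9 2 4)(1 7)|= 6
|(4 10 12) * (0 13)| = |(0 13)(4 10 12)| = 6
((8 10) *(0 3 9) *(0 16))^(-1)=(0 16 9 3)(8 10)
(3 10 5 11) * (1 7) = (1 7)(3 10 5 11) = [0, 7, 2, 10, 4, 11, 6, 1, 8, 9, 5, 3]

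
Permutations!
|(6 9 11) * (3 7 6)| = |(3 7 6 9 11)| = 5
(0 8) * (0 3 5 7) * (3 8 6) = (8)(0 6 3 5 7) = [6, 1, 2, 5, 4, 7, 3, 0, 8]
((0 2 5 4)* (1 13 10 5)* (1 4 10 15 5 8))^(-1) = (0 4 2)(1 8 10 5 15 13)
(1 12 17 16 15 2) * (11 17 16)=[0, 12, 1, 3, 4, 5, 6, 7, 8, 9, 10, 17, 16, 13, 14, 2, 15, 11]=(1 12 16 15 2)(11 17)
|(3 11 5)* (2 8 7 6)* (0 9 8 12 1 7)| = 15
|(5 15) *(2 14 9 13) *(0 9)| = |(0 9 13 2 14)(5 15)| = 10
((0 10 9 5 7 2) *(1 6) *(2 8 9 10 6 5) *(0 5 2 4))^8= ((10)(0 6 1 2 5 7 8 9 4))^8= (10)(0 4 9 8 7 5 2 1 6)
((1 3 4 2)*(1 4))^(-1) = (1 3)(2 4)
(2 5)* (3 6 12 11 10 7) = (2 5)(3 6 12 11 10 7) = [0, 1, 5, 6, 4, 2, 12, 3, 8, 9, 7, 10, 11]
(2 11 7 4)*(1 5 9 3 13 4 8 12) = [0, 5, 11, 13, 2, 9, 6, 8, 12, 3, 10, 7, 1, 4] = (1 5 9 3 13 4 2 11 7 8 12)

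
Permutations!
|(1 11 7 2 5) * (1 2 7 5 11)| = 3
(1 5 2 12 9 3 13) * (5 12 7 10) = (1 12 9 3 13)(2 7 10 5) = [0, 12, 7, 13, 4, 2, 6, 10, 8, 3, 5, 11, 9, 1]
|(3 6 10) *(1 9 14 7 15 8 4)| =21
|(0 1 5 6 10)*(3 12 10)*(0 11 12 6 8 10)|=14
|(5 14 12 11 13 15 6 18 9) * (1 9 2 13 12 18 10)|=10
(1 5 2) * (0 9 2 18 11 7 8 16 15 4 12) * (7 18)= (0 9 2 1 5 7 8 16 15 4 12)(11 18)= [9, 5, 1, 3, 12, 7, 6, 8, 16, 2, 10, 18, 0, 13, 14, 4, 15, 17, 11]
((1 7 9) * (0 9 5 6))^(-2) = (0 5 1)(6 7 9)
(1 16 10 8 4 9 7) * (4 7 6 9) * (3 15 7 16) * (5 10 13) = [0, 3, 2, 15, 4, 10, 9, 1, 16, 6, 8, 11, 12, 5, 14, 7, 13] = (1 3 15 7)(5 10 8 16 13)(6 9)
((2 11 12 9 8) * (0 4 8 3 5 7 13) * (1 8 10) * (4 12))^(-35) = (13)(1 8 2 11 4 10)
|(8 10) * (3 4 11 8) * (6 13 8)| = |(3 4 11 6 13 8 10)| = 7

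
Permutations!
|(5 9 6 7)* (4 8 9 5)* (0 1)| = 10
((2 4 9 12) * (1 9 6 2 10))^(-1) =((1 9 12 10)(2 4 6))^(-1) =(1 10 12 9)(2 6 4)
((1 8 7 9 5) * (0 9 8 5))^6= ((0 9)(1 5)(7 8))^6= (9)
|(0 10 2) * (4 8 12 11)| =12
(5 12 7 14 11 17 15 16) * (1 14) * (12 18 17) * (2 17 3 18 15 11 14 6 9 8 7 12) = (1 6 9 8 7)(2 17 11)(3 18)(5 15 16) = [0, 6, 17, 18, 4, 15, 9, 1, 7, 8, 10, 2, 12, 13, 14, 16, 5, 11, 3]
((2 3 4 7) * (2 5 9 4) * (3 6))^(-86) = (2 6 3)(4 5)(7 9)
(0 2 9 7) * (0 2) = [0, 1, 9, 3, 4, 5, 6, 2, 8, 7] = (2 9 7)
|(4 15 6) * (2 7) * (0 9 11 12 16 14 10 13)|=|(0 9 11 12 16 14 10 13)(2 7)(4 15 6)|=24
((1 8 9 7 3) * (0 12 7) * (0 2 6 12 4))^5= ((0 4)(1 8 9 2 6 12 7 3))^5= (0 4)(1 12 9 3 6 8 7 2)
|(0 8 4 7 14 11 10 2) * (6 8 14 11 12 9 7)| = 24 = |(0 14 12 9 7 11 10 2)(4 6 8)|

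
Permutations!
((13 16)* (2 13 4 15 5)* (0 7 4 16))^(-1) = (16)(0 13 2 5 15 4 7)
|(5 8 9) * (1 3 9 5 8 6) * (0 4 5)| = |(0 4 5 6 1 3 9 8)| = 8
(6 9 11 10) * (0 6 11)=[6, 1, 2, 3, 4, 5, 9, 7, 8, 0, 11, 10]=(0 6 9)(10 11)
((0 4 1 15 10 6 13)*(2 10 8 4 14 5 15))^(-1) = ((0 14 5 15 8 4 1 2 10 6 13))^(-1) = (0 13 6 10 2 1 4 8 15 5 14)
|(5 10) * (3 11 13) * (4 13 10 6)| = 7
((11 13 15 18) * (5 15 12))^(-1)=(5 12 13 11 18 15)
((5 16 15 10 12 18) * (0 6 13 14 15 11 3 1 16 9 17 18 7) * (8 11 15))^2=(0 13 8 3 16 10 7 6 14 11 1 15 12)(5 17)(9 18)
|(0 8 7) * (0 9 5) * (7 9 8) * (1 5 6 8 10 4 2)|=21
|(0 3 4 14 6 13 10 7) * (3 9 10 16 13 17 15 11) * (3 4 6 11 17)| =|(0 9 10 7)(3 6)(4 14 11)(13 16)(15 17)| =12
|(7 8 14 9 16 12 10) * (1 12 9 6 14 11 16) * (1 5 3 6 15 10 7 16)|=|(1 12 7 8 11)(3 6 14 15 10 16 9 5)|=40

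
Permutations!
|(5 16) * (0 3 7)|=6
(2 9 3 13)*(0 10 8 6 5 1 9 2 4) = [10, 9, 2, 13, 0, 1, 5, 7, 6, 3, 8, 11, 12, 4] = (0 10 8 6 5 1 9 3 13 4)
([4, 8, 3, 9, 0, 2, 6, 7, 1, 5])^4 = [0, 1, 2, 3, 4, 5, 6, 7, 8, 9]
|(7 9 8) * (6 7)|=4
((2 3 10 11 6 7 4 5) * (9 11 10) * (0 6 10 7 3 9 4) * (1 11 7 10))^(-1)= (0 7 9 2 5 4 3 6)(1 11)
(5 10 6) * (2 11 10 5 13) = [0, 1, 11, 3, 4, 5, 13, 7, 8, 9, 6, 10, 12, 2] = (2 11 10 6 13)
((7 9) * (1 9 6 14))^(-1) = (1 14 6 7 9)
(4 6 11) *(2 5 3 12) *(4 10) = (2 5 3 12)(4 6 11 10) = [0, 1, 5, 12, 6, 3, 11, 7, 8, 9, 4, 10, 2]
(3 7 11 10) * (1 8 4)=(1 8 4)(3 7 11 10)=[0, 8, 2, 7, 1, 5, 6, 11, 4, 9, 3, 10]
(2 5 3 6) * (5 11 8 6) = [0, 1, 11, 5, 4, 3, 2, 7, 6, 9, 10, 8] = (2 11 8 6)(3 5)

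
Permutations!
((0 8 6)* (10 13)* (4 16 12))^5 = ((0 8 6)(4 16 12)(10 13))^5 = (0 6 8)(4 12 16)(10 13)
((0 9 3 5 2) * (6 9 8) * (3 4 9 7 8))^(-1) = (0 2 5 3)(4 9)(6 8 7)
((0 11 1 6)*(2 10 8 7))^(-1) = (0 6 1 11)(2 7 8 10)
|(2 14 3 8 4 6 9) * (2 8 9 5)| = |(2 14 3 9 8 4 6 5)| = 8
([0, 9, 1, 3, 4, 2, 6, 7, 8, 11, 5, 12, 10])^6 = (1 2 5 10 12 11 9)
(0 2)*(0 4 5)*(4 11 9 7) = [2, 1, 11, 3, 5, 0, 6, 4, 8, 7, 10, 9] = (0 2 11 9 7 4 5)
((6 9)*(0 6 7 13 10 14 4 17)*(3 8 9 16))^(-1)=(0 17 4 14 10 13 7 9 8 3 16 6)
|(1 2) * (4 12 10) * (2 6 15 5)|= |(1 6 15 5 2)(4 12 10)|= 15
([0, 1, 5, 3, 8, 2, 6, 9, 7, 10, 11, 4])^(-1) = (2 5)(4 11 10 9 7 8)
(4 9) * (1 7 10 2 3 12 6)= (1 7 10 2 3 12 6)(4 9)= [0, 7, 3, 12, 9, 5, 1, 10, 8, 4, 2, 11, 6]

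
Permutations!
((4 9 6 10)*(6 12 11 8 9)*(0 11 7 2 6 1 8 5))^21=(1 12 6)(2 4 9)(7 10 8)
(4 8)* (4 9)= (4 8 9)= [0, 1, 2, 3, 8, 5, 6, 7, 9, 4]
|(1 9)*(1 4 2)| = |(1 9 4 2)| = 4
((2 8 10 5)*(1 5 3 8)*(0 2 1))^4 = ((0 2)(1 5)(3 8 10))^4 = (3 8 10)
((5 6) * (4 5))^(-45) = ((4 5 6))^(-45) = (6)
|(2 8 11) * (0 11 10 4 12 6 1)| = |(0 11 2 8 10 4 12 6 1)| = 9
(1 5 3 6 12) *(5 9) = [0, 9, 2, 6, 4, 3, 12, 7, 8, 5, 10, 11, 1] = (1 9 5 3 6 12)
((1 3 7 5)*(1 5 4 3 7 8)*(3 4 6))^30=((1 7 6 3 8))^30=(8)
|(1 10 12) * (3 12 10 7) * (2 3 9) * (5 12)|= |(1 7 9 2 3 5 12)|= 7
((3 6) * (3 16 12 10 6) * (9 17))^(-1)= ((6 16 12 10)(9 17))^(-1)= (6 10 12 16)(9 17)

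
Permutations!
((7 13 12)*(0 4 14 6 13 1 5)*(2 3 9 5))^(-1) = ((0 4 14 6 13 12 7 1 2 3 9 5))^(-1) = (0 5 9 3 2 1 7 12 13 6 14 4)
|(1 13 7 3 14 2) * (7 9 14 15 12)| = |(1 13 9 14 2)(3 15 12 7)| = 20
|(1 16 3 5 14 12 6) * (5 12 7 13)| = |(1 16 3 12 6)(5 14 7 13)| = 20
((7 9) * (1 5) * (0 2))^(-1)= (0 2)(1 5)(7 9)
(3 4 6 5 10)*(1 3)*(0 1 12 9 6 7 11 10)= (0 1 3 4 7 11 10 12 9 6 5)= [1, 3, 2, 4, 7, 0, 5, 11, 8, 6, 12, 10, 9]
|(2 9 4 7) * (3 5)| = 4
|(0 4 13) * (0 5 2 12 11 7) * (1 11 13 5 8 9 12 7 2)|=28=|(0 4 5 1 11 2 7)(8 9 12 13)|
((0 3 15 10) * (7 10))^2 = (0 15 10 3 7)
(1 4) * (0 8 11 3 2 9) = [8, 4, 9, 2, 1, 5, 6, 7, 11, 0, 10, 3] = (0 8 11 3 2 9)(1 4)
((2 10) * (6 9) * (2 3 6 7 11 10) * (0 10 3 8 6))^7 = (0 3 11 7 9 6 8 10)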